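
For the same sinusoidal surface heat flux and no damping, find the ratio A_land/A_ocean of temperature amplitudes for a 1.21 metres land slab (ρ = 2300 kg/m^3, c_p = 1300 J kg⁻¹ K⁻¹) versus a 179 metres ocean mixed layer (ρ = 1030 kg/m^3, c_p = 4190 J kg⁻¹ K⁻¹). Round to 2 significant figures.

C_ocean = 1030 × 4190 × 179 = 7.73×10^8 J/(m²·K).
C_land = 2300 × 1300 × 1.21 = 3.62×10^6 J/(m²·K).
Undamped amplitude ∝ 1/C, so A_land/A_ocean = C_ocean/C_land = 214.

210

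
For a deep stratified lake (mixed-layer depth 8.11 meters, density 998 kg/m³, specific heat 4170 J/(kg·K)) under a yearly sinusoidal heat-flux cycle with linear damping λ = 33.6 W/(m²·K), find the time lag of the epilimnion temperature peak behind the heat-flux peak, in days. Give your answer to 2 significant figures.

Areal heat capacity C = ρ c_p D = 998 × 4170 × 8.11 = 3.38×10^7 J/(m²·K).
ω = 2π / 3.15×10^7 s = 1.99×10^-7 s⁻¹.
Phase lag φ = arctan(Cω/λ) = arctan(6.72/33.6) = 0.198 rad.
Time lag = φ / ω = 0.198 / 1.99×10^-7 = 9.91×10^5 s = 11.5 days.

11 days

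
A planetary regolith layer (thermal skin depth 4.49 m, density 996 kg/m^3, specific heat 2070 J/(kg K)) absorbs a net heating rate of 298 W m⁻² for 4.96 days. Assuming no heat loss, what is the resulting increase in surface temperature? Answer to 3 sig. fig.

13.8 K

Areal heat capacity C = ρ c_p D = 996 × 2070 × 4.49 = 9.26×10^6 J/(m^2 K).
Net heat input Q = F Δt = 298 × (4.96 days × 86400 s/day) = 1.28×10^8 J/m².
ΔT = Q / C = 1.28×10^8 / 9.26×10^6 = 13.8 K.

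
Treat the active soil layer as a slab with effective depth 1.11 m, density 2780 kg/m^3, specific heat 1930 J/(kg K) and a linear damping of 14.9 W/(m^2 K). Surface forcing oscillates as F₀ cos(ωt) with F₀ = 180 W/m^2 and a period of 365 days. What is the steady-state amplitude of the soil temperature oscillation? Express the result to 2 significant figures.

12 K

Areal heat capacity C = ρ c_p D = 2780 × 1930 × 1.11 = 5.96×10^6 J m⁻² K⁻¹.
Angular frequency ω = 2π / T = 2π / 3.15×10^7 s = 1.99×10^-7 s⁻¹.
√((Cω)² + λ²) = √((1.19)² + 14.9²) = 14.9 W/(m²·K).
Amplitude A = F₀ / √((Cω)²+λ²) = 180 / 14.9 = 12.0 K.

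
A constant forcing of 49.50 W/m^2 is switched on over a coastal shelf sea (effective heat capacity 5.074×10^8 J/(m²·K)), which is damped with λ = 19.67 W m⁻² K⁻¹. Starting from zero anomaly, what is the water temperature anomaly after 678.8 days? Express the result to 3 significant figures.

2.26 K

Areal heat capacity C = 5.074×10^8 J/(m²·K) (given).
τ = C / λ = 5.07×10^8 / 19.67 = 2.58×10^7 s.
Equilibrium anomaly ΔT_eq = F / λ = 49.50 / 19.67 = 2.52 K.
t = 678.8 days = 5.86×10^7 s, so t/τ = 2.27.
ΔT(t) = ΔT_eq (1 − e^(−t/τ)) = 2.52 × (1 − e^−2.27) = 2.26 K.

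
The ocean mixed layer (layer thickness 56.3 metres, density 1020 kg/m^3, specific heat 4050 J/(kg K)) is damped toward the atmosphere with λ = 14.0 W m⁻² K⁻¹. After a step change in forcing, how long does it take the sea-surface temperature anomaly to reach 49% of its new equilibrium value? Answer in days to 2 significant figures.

130 days

Areal heat capacity C = ρ c_p D = 1020 × 4050 × 56.3 = 2.33×10^8 J m⁻² K⁻¹.
τ = C / λ = 2.33×10^8 / 14.0 = 1.66×10^7 s.
Fraction reached: 1 − e^(−t/τ) = 0.49 ⇒ t = −τ ln(1 − 0.49) = τ × 0.673.
t = 1.12×10^7 s = 129 days.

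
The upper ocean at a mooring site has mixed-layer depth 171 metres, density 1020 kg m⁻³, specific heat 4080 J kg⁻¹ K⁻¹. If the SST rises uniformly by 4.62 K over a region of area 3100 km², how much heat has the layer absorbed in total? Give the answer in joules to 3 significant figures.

Areal heat capacity C = ρ c_p D = 1020 × 4080 × 171 = 7.12×10^8 J/(m^2 K).
Heat per unit area: q = C ΔT = 7.12×10^8 × 4.62 = 3.29×10^9 J/m².
Total heat: Q = q × A = 3.29×10^9 × (3100 × 10⁶ m²) = 1.02×10^19 J.

1.02×10^19 J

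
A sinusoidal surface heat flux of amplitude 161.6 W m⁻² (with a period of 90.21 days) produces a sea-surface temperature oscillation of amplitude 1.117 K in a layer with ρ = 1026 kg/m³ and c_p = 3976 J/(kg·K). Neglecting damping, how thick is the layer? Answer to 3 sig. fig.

ω = 2π / 7.79×10^6 s = 8.06×10^-7 s⁻¹.
Required C = F₀ / (A ω) = 161.6 / (1.117 × 8.06×10^-7) = 1.79×10^8 J/(m²·K).
D = C / (ρ c_p) = 1.79×10^8 / (1026 × 3976) = 44.0 m.

44.0 m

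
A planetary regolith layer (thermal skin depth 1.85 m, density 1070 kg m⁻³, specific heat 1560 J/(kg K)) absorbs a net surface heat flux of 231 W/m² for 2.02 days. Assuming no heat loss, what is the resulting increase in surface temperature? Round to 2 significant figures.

Areal heat capacity C = ρ c_p D = 1070 × 1560 × 1.85 = 3.09×10^6 J/(m^2 K).
Net heat input Q = F Δt = 231 × (2.02 days × 86400 s/day) = 4.03×10^7 J/m².
ΔT = Q / C = 4.03×10^7 / 3.09×10^6 = 13.1 K.

13 K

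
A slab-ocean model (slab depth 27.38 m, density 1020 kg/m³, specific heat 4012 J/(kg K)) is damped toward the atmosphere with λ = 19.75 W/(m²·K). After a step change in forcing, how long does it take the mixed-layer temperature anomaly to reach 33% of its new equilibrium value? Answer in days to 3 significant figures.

Areal heat capacity C = ρ c_p D = 1020 × 4012 × 27.38 = 1.12×10^8 J/(m^2 K).
τ = C / λ = 1.12×10^8 / 19.75 = 5.67×10^6 s.
Fraction reached: 1 − e^(−t/τ) = 0.33 ⇒ t = −τ ln(1 − 0.33) = τ × 0.400.
t = 2.27×10^6 s = 26.3 days.

26.3 days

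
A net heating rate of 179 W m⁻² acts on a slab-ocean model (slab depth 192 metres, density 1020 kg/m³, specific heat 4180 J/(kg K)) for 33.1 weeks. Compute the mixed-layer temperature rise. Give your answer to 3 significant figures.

4.38 K

Areal heat capacity C = ρ c_p D = 1020 × 4180 × 192 = 8.19×10^8 J/(m^2 K).
Net heat input Q = F Δt = 179 × (33.1 weeks × 6.048×10^5 s/week) = 3.58×10^9 J/m².
ΔT = Q / C = 3.58×10^9 / 8.19×10^8 = 4.38 K.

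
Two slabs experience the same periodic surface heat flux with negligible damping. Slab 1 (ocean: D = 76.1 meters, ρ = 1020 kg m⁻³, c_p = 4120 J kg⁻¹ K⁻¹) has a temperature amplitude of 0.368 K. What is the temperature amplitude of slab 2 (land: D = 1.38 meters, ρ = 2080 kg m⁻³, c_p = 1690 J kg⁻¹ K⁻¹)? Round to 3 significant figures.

C_ocean = 3.20×10^8 J/(m²·K); C_land = 4.85×10^6 J/(m²·K).
A ∝ 1/C ⇒ A_land = A_ocean × C_ocean/C_land = 0.368 × 65.9 = 24.3 K.

24.3 K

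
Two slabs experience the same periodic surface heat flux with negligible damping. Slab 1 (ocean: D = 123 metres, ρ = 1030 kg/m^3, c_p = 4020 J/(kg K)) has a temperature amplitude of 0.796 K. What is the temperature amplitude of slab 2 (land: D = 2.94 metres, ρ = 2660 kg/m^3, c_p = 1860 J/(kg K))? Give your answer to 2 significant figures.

C_ocean = 5.09×10^8 J/(m²·K); C_land = 1.45×10^7 J/(m²·K).
A ∝ 1/C ⇒ A_land = A_ocean × C_ocean/C_land = 0.796 × 35.0 = 27.9 K.

28 K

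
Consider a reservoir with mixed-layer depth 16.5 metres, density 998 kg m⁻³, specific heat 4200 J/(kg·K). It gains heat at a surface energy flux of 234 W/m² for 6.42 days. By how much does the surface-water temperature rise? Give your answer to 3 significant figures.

Areal heat capacity C = ρ c_p D = 998 × 4200 × 16.5 = 6.92×10^7 J m⁻² K⁻¹.
Net heat input Q = F Δt = 234 × (6.42 days × 86400 s/day) = 1.30×10^8 J/m².
ΔT = Q / C = 1.30×10^8 / 6.92×10^7 = 1.88 K.

1.88 K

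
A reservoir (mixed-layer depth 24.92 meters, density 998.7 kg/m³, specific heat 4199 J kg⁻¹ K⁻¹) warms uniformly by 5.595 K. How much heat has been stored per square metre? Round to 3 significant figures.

5.85×10^8

Areal heat capacity C = ρ c_p D = 998.7 × 4199 × 24.92 = 1.05×10^8 J m⁻² K⁻¹.
ΔQ = C ΔT = 1.05×10^8 × 5.595 = 5.85×10^8 J/m².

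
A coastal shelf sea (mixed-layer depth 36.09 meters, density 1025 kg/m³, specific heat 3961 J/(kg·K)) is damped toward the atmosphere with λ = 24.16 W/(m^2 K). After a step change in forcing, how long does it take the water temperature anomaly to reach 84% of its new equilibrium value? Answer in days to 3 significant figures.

Areal heat capacity C = ρ c_p D = 1025 × 3961 × 36.09 = 1.47×10^8 J/(m^2 K).
τ = C / λ = 1.47×10^8 / 24.16 = 6.06×10^6 s.
Fraction reached: 1 − e^(−t/τ) = 0.84 ⇒ t = −τ ln(1 − 0.84) = τ × 1.83.
t = 1.11×10^7 s = 129 days.

129 days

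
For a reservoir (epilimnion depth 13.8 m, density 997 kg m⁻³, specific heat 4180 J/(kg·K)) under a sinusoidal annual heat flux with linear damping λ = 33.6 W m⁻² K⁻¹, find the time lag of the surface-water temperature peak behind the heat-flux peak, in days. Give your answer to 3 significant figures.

19.1 days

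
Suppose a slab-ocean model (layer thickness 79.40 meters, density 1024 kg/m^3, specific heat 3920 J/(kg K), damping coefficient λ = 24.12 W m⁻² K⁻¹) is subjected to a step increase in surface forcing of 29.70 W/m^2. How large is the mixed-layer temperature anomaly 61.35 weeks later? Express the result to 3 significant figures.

1.16 K

Areal heat capacity C = ρ c_p D = 1024 × 3920 × 79.40 = 3.19×10^8 J/(m²·K).
τ = C / λ = 3.19×10^8 / 24.12 = 1.32×10^7 s.
Equilibrium anomaly ΔT_eq = F / λ = 29.70 / 24.12 = 1.23 K.
t = 61.35 weeks = 3.71×10^7 s, so t/τ = 2.81.
ΔT(t) = ΔT_eq (1 − e^(−t/τ)) = 1.23 × (1 − e^−2.81) = 1.16 K.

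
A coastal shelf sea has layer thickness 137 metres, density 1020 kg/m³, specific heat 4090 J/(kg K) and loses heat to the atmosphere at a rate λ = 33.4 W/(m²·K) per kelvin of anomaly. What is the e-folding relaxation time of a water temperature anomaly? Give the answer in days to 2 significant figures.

200 days

Areal heat capacity C = ρ c_p D = 1020 × 4090 × 137 = 5.72×10^8 J/(m²·K).
Relaxation time τ = C / λ = 5.72×10^8 / 33.4 = 1.71×10^7 s.
In days: 1.71×10^7 s / (86400 s/day) = 198 days.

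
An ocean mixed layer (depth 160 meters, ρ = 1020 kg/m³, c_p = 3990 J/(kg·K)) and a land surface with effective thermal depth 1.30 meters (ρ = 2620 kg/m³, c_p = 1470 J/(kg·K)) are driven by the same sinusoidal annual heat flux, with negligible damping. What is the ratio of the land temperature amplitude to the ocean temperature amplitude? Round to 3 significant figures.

130

C_ocean = 1020 × 3990 × 160 = 6.51×10^8 J/(m²·K).
C_land = 2620 × 1470 × 1.30 = 5.01×10^6 J/(m²·K).
Undamped amplitude ∝ 1/C, so A_land/A_ocean = C_ocean/C_land = 130.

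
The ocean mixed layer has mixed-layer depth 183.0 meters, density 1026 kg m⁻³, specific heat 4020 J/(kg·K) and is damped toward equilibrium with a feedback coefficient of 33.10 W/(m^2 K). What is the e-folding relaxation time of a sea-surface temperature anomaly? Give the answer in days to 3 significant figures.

Areal heat capacity C = ρ c_p D = 1026 × 4020 × 183.0 = 7.55×10^8 J/(m²·K).
Relaxation time τ = C / λ = 7.55×10^8 / 33.10 = 2.28×10^7 s.
In days: 2.28×10^7 s / (86400 s/day) = 264 days.

264 days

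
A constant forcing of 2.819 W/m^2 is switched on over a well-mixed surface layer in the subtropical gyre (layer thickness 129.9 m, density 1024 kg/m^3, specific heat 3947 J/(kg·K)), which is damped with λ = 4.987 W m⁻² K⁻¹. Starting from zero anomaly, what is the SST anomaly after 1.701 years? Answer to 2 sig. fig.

Areal heat capacity C = ρ c_p D = 1024 × 3947 × 129.9 = 5.25×10^8 J/(m²·K).
τ = C / λ = 5.25×10^8 / 4.987 = 1.05×10^8 s.
Equilibrium anomaly ΔT_eq = F / λ = 2.819 / 4.987 = 0.565 K.
t = 1.701 years = 5.37×10^7 s, so t/τ = 0.510.
ΔT(t) = ΔT_eq (1 − e^(−t/τ)) = 0.565 × (1 − e^−0.510) = 0.226 K.

0.23 K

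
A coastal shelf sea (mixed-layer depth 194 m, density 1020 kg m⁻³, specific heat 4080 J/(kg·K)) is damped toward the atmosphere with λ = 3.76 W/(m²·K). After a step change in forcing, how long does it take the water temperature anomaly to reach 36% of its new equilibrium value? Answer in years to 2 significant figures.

Areal heat capacity C = ρ c_p D = 1020 × 4080 × 194 = 8.07×10^8 J m⁻² K⁻¹.
τ = C / λ = 8.07×10^8 / 3.76 = 2.15×10^8 s.
Fraction reached: 1 − e^(−t/τ) = 0.36 ⇒ t = −τ ln(1 − 0.36) = τ × 0.446.
t = 9.58×10^7 s = 3.04 years.

3.0 years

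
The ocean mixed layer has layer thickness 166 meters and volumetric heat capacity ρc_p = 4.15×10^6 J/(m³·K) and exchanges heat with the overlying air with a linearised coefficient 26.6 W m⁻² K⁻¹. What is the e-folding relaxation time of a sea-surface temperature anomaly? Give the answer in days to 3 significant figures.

300 days

Areal heat capacity C = ρc_p × D = 4.15×10^6 × 166 = 6.89×10^8 J m⁻² K⁻¹.
Relaxation time τ = C / λ = 6.89×10^8 / 26.6 = 2.59×10^7 s.
In days: 2.59×10^7 s / (86400 s/day) = 300 days.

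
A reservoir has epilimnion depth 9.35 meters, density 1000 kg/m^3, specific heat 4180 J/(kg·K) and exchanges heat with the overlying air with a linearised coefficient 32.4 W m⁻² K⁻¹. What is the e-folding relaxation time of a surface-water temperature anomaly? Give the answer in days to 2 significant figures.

Areal heat capacity C = ρ c_p D = 1000 × 4180 × 9.35 = 3.91×10^7 J m⁻² K⁻¹.
Relaxation time τ = C / λ = 3.91×10^7 / 32.4 = 1.21×10^6 s.
In days: 1.21×10^6 s / (86400 s/day) = 14.0 days.

14 days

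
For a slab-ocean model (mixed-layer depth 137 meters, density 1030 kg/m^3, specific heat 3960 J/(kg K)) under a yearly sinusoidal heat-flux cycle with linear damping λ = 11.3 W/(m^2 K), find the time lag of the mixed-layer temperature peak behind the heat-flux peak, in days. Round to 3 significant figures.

85.4 days

Areal heat capacity C = ρ c_p D = 1030 × 3960 × 137 = 5.59×10^8 J/(m^2 K).
ω = 2π / 3.15×10^7 s = 1.99×10^-7 s⁻¹.
Phase lag φ = arctan(Cω/λ) = arctan(111/11.3) = 1.47 rad.
Time lag = φ / ω = 1.47 / 1.99×10^-7 = 7.38×10^6 s = 85.4 days.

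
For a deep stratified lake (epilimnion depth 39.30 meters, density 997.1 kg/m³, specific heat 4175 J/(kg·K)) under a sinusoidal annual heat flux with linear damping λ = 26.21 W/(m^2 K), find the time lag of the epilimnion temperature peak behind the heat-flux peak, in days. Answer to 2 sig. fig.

Areal heat capacity C = ρ c_p D = 997.1 × 4175 × 39.30 = 1.64×10^8 J m⁻² K⁻¹.
ω = 2π / 3.15×10^7 s = 1.99×10^-7 s⁻¹.
Phase lag φ = arctan(Cω/λ) = arctan(32.6/26.21) = 0.894 rad.
Time lag = φ / ω = 0.894 / 1.99×10^-7 = 4.48×10^6 s = 51.9 days.

52 days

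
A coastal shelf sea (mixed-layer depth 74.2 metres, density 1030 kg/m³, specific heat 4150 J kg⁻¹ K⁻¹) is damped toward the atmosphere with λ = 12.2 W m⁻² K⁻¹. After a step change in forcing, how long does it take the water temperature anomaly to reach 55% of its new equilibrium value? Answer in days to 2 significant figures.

240 days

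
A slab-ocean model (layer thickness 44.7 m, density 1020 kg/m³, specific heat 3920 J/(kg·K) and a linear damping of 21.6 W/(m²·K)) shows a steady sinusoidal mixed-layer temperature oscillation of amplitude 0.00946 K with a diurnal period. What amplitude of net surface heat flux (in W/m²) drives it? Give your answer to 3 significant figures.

123

Areal heat capacity C = ρ c_p D = 1020 × 3920 × 44.7 = 1.79×10^8 J m⁻² K⁻¹.
ω = 2π / 86400 s = 7.27×10^-5 s⁻¹.
√((Cω)² + λ²) = √((13000)² + 21.6²) = 13000 W/(m²·K).
F₀ = A × √((Cω)²+λ²) = 0.00946 × 13000 = 123 W/m².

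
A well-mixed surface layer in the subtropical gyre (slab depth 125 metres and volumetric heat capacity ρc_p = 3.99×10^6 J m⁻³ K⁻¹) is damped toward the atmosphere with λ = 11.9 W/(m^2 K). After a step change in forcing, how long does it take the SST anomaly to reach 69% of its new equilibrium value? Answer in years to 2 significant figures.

Areal heat capacity C = ρc_p × D = 3.99×10^6 × 125 = 4.99×10^8 J/(m²·K).
τ = C / λ = 4.99×10^8 / 11.9 = 4.19×10^7 s.
Fraction reached: 1 − e^(−t/τ) = 0.69 ⇒ t = −τ ln(1 − 0.69) = τ × 1.17.
t = 4.91×10^7 s = 1.56 years.

1.6 years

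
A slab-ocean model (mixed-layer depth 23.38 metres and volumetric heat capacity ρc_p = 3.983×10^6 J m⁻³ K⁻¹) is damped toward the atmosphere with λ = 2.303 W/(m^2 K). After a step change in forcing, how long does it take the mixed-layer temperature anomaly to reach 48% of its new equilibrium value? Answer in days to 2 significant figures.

310 days

Areal heat capacity C = ρc_p × D = 3.983×10^6 × 23.38 = 9.31×10^7 J m⁻² K⁻¹.
τ = C / λ = 9.31×10^7 / 2.303 = 4.04×10^7 s.
Fraction reached: 1 − e^(−t/τ) = 0.48 ⇒ t = −τ ln(1 − 0.48) = τ × 0.654.
t = 2.64×10^7 s = 306 days.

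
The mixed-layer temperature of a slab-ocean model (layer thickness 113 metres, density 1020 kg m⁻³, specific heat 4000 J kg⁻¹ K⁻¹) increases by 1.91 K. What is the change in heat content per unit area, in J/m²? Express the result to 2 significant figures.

8.8×10^8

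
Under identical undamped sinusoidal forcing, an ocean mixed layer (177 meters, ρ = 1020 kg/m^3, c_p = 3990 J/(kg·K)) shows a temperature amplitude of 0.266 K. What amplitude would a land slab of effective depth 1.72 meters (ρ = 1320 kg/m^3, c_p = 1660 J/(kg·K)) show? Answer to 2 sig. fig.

51 K

C_ocean = 7.20×10^8 J/(m²·K); C_land = 3.77×10^6 J/(m²·K).
A ∝ 1/C ⇒ A_land = A_ocean × C_ocean/C_land = 0.266 × 191 = 50.8 K.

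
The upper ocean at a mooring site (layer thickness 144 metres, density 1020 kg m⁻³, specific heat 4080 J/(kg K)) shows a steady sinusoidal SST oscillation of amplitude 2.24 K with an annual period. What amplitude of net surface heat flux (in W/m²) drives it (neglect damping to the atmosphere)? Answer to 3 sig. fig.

267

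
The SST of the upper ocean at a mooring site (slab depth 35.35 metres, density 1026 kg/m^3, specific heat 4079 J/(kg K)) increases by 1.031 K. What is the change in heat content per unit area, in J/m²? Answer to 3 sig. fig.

1.53×10^8

Areal heat capacity C = ρ c_p D = 1026 × 4079 × 35.35 = 1.48×10^8 J m⁻² K⁻¹.
ΔQ = C ΔT = 1.48×10^8 × 1.031 = 1.53×10^8 J/m².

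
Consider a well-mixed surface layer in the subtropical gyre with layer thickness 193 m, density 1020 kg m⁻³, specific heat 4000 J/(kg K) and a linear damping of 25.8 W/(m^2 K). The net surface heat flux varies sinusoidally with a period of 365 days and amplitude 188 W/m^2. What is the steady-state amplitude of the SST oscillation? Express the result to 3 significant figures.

1.18 K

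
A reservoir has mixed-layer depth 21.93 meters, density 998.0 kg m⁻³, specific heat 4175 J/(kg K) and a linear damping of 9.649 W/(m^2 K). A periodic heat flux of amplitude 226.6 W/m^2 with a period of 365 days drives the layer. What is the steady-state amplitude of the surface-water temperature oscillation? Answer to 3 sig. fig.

11.0 K

Areal heat capacity C = ρ c_p D = 998.0 × 4175 × 21.93 = 9.14×10^7 J/(m²·K).
Angular frequency ω = 2π / T = 2π / 3.15×10^7 s = 1.99×10^-7 s⁻¹.
√((Cω)² + λ²) = √((18.2)² + 9.649²) = 20.6 W/(m²·K).
Amplitude A = F₀ / √((Cω)²+λ²) = 226.6 / 20.6 = 11.0 K.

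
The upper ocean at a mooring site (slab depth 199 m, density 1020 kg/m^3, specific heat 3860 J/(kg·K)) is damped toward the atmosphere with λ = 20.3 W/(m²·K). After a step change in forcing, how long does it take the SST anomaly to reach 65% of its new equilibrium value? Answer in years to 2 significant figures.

Areal heat capacity C = ρ c_p D = 1020 × 3860 × 199 = 7.84×10^8 J/(m²·K).
τ = C / λ = 7.84×10^8 / 20.3 = 3.86×10^7 s.
Fraction reached: 1 − e^(−t/τ) = 0.65 ⇒ t = −τ ln(1 − 0.65) = τ × 1.05.
t = 4.05×10^7 s = 1.28 years.

1.3 years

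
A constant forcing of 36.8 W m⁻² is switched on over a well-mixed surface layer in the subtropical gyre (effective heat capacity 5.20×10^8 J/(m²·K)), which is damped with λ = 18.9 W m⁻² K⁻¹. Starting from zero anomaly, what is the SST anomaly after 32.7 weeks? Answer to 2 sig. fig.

1.0 K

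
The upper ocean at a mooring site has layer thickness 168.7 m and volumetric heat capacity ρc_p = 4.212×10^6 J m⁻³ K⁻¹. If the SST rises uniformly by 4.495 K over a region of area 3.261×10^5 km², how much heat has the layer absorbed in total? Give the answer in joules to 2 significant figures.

1.0×10^21 J

Areal heat capacity C = ρc_p × D = 4.212×10^6 × 168.7 = 7.11×10^8 J m⁻² K⁻¹.
Heat per unit area: q = C ΔT = 7.11×10^8 × 4.495 = 3.19×10^9 J/m².
Total heat: Q = q × A = 3.19×10^9 × (3.261×10^5 × 10⁶ m²) = 1.04×10^21 J.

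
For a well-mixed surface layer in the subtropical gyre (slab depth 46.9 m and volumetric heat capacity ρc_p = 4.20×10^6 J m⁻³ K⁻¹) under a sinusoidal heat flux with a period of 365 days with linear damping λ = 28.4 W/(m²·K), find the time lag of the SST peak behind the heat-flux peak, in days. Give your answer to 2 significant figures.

Areal heat capacity C = ρc_p × D = 4.20×10^6 × 46.9 = 1.97×10^8 J/(m^2 K).
ω = 2π / 3.15×10^7 s = 1.99×10^-7 s⁻¹.
Phase lag φ = arctan(Cω/λ) = arctan(39.2/28.4) = 0.944 rad.
Time lag = φ / ω = 0.944 / 1.99×10^-7 = 4.74×10^6 s = 54.9 days.

55 days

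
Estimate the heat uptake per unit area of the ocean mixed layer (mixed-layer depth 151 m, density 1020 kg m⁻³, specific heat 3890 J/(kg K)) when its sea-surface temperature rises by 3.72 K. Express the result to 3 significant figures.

2.23×10^9

Areal heat capacity C = ρ c_p D = 1020 × 3890 × 151 = 5.99×10^8 J/(m^2 K).
ΔQ = C ΔT = 5.99×10^8 × 3.72 = 2.23×10^9 J/m².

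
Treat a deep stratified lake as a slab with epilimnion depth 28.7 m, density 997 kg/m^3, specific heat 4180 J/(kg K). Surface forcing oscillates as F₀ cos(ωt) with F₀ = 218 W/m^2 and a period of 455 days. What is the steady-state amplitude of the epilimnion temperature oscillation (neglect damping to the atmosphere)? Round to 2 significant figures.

11 K

Areal heat capacity C = ρ c_p D = 997 × 4180 × 28.7 = 1.20×10^8 J m⁻² K⁻¹.
Angular frequency ω = 2π / T = 2π / 3.93×10^7 s = 1.60×10^-7 s⁻¹.
Cω = 1.20×10^8 × 1.60×10^-7 = 19.1 W/(m²·K).
Amplitude A = F₀ / (Cω) = 218 / 19.1 = 11.4 K.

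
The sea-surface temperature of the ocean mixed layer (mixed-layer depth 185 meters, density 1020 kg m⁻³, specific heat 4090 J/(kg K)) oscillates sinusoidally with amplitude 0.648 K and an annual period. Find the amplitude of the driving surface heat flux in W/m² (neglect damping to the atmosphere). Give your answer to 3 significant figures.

Areal heat capacity C = ρ c_p D = 1020 × 4090 × 185 = 7.72×10^8 J/(m^2 K).
ω = 2π / 3.15×10^7 s = 1.99×10^-7 s⁻¹.
Cω = 7.72×10^8 × 1.99×10^-7 = 154 W/(m²·K).
F₀ = A × Cω = 0.648 × 154 = 99.6 W/m².

99.6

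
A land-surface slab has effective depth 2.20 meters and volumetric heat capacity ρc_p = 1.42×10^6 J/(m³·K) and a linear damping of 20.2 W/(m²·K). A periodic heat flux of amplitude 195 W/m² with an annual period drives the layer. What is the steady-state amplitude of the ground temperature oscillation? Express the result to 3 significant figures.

9.65 K

Areal heat capacity C = ρc_p × D = 1.42×10^6 × 2.20 = 3.12×10^6 J m⁻² K⁻¹.
Angular frequency ω = 2π / T = 2π / 3.15×10^7 s = 1.99×10^-7 s⁻¹.
√((Cω)² + λ²) = √((0.622)² + 20.2²) = 20.2 W/(m²·K).
Amplitude A = F₀ / √((Cω)²+λ²) = 195 / 20.2 = 9.65 K.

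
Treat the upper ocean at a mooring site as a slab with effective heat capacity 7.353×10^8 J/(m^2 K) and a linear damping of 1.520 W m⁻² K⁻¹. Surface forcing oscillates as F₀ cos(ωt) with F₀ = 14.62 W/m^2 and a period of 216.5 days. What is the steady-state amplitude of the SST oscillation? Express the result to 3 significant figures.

Areal heat capacity C = 7.353×10^8 J/(m^2 K) (given).
Angular frequency ω = 2π / T = 2π / 1.87×10^7 s = 3.36×10^-7 s⁻¹.
√((Cω)² + λ²) = √((247)² + 1.520²) = 247 W/(m²·K).
Amplitude A = F₀ / √((Cω)²+λ²) = 14.62 / 247 = 0.0592 K.

0.0592 K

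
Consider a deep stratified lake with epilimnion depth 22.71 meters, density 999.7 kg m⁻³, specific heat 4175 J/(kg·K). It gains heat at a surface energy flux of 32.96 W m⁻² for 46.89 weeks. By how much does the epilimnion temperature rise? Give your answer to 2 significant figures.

Areal heat capacity C = ρ c_p D = 999.7 × 4175 × 22.71 = 9.48×10^7 J m⁻² K⁻¹.
Net heat input Q = F Δt = 32.96 × (46.89 weeks × 6.048×10^5 s/week) = 9.35×10^8 J/m².
ΔT = Q / C = 9.35×10^8 / 9.48×10^7 = 9.86 K.

9.9 K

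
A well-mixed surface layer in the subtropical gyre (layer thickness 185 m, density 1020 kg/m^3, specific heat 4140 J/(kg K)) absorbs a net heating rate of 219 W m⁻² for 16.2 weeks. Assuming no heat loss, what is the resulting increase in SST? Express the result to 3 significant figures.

Areal heat capacity C = ρ c_p D = 1020 × 4140 × 185 = 7.81×10^8 J m⁻² K⁻¹.
Net heat input Q = F Δt = 219 × (16.2 weeks × 6.048×10^5 s/week) = 2.15×10^9 J/m².
ΔT = Q / C = 2.15×10^9 / 7.81×10^8 = 2.75 K.

2.75 K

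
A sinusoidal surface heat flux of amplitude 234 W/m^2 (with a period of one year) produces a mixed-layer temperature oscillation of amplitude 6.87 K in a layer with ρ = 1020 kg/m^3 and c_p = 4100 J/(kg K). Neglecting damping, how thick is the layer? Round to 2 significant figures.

41 m

ω = 2π / 3.15×10^7 s = 1.99×10^-7 s⁻¹.
Required C = F₀ / (A ω) = 234 / (6.87 × 1.99×10^-7) = 1.71×10^8 J/(m²·K).
D = C / (ρ c_p) = 1.71×10^8 / (1020 × 4100) = 40.9 m.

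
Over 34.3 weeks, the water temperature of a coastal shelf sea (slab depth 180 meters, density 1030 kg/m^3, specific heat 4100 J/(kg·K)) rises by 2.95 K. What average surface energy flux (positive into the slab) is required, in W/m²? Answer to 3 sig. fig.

108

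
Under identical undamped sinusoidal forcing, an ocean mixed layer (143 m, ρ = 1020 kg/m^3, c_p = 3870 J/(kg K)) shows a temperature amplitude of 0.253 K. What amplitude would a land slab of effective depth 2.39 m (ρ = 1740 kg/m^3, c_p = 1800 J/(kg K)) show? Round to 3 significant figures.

19.1 K

C_ocean = 5.64×10^8 J/(m²·K); C_land = 7.49×10^6 J/(m²·K).
A ∝ 1/C ⇒ A_land = A_ocean × C_ocean/C_land = 0.253 × 75.4 = 19.1 K.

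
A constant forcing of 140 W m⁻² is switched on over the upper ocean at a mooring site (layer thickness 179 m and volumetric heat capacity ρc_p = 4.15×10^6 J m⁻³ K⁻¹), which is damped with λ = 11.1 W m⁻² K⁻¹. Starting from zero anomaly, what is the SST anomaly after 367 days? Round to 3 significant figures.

4.76 K

Areal heat capacity C = ρc_p × D = 4.15×10^6 × 179 = 7.43×10^8 J/(m²·K).
τ = C / λ = 7.43×10^8 / 11.1 = 6.69×10^7 s.
Equilibrium anomaly ΔT_eq = F / λ = 140 / 11.1 = 12.6 K.
t = 367 days = 3.17×10^7 s, so t/τ = 0.474.
ΔT(t) = ΔT_eq (1 − e^(−t/τ)) = 12.6 × (1 − e^−0.474) = 4.76 K.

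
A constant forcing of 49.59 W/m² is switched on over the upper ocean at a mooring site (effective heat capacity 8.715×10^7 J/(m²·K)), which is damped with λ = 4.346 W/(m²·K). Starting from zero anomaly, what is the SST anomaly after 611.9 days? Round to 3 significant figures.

Areal heat capacity C = 8.715×10^7 J/(m²·K) (given).
τ = C / λ = 8.72×10^7 / 4.346 = 2.01×10^7 s.
Equilibrium anomaly ΔT_eq = F / λ = 49.59 / 4.346 = 11.4 K.
t = 611.9 days = 5.29×10^7 s, so t/τ = 2.64.
ΔT(t) = ΔT_eq (1 − e^(−t/τ)) = 11.4 × (1 − e^−2.64) = 10.6 K.

10.6 K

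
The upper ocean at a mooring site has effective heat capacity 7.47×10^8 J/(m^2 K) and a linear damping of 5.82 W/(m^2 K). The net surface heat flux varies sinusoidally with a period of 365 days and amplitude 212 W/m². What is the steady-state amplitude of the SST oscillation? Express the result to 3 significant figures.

1.42 K

Areal heat capacity C = 7.47×10^8 J/(m^2 K) (given).
Angular frequency ω = 2π / T = 2π / 3.15×10^7 s = 1.99×10^-7 s⁻¹.
√((Cω)² + λ²) = √((149)² + 5.82²) = 149 W/(m²·K).
Amplitude A = F₀ / √((Cω)²+λ²) = 212 / 149 = 1.42 K.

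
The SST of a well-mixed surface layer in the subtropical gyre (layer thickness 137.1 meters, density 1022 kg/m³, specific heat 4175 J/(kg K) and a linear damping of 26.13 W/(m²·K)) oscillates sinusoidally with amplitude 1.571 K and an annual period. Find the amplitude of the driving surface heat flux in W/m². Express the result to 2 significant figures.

190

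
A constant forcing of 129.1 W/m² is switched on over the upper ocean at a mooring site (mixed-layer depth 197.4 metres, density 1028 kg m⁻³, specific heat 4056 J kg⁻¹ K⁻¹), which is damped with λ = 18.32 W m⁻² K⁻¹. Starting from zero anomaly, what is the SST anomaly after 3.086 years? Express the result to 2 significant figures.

Areal heat capacity C = ρ c_p D = 1028 × 4056 × 197.4 = 8.23×10^8 J m⁻² K⁻¹.
τ = C / λ = 8.23×10^8 / 18.32 = 4.49×10^7 s.
Equilibrium anomaly ΔT_eq = F / λ = 129.1 / 18.32 = 7.05 K.
t = 3.086 years = 9.74×10^7 s, so t/τ = 2.17.
ΔT(t) = ΔT_eq (1 − e^(−t/τ)) = 7.05 × (1 − e^−2.17) = 6.24 K.

6.2 K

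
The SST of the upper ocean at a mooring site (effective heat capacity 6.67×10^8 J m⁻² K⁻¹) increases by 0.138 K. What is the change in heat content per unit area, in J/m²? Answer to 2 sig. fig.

9.2×10^7

Areal heat capacity C = 6.67×10^8 J m⁻² K⁻¹ (given).
ΔQ = C ΔT = 6.67×10^8 × 0.138 = 9.20×10^7 J/m².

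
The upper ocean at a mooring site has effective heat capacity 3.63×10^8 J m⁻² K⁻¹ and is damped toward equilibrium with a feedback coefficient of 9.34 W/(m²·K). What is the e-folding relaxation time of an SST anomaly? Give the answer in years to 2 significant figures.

1.2 years

Areal heat capacity C = 3.63×10^8 J m⁻² K⁻¹ (given).
Relaxation time τ = C / λ = 3.63×10^8 / 9.34 = 3.89×10^7 s.
In years: 3.89×10^7 s / (3.156×10^7 s/year) = 1.23 years.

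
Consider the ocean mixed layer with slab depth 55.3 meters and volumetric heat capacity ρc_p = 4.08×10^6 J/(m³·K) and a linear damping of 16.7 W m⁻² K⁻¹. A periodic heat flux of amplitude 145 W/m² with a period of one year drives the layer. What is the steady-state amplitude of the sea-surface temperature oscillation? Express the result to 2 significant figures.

Areal heat capacity C = ρc_p × D = 4.08×10^6 × 55.3 = 2.26×10^8 J/(m²·K).
Angular frequency ω = 2π / T = 2π / 3.15×10^7 s = 1.99×10^-7 s⁻¹.
√((Cω)² + λ²) = √((45.0)² + 16.7²) = 48.0 W/(m²·K).
Amplitude A = F₀ / √((Cω)²+λ²) = 145 / 48.0 = 3.02 K.

3.0 K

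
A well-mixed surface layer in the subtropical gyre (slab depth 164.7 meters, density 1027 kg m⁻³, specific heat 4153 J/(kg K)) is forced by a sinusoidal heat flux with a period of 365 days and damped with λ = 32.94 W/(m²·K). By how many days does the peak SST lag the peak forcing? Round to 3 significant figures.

77.8 days

Areal heat capacity C = ρ c_p D = 1027 × 4153 × 164.7 = 7.02×10^8 J/(m^2 K).
ω = 2π / 3.15×10^7 s = 1.99×10^-7 s⁻¹.
Phase lag φ = arctan(Cω/λ) = arctan(140/32.94) = 1.34 rad.
Time lag = φ / ω = 1.34 / 1.99×10^-7 = 6.72×10^6 s = 77.8 days.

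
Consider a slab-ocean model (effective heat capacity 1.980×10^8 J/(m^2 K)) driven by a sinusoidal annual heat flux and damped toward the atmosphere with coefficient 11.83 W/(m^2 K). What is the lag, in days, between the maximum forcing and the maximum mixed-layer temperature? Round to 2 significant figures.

Areal heat capacity C = 1.980×10^8 J/(m^2 K) (given).
ω = 2π / 3.15×10^7 s = 1.99×10^-7 s⁻¹.
Phase lag φ = arctan(Cω/λ) = arctan(39.4/11.83) = 1.28 rad.
Time lag = φ / ω = 1.28 / 1.99×10^-7 = 6.42×10^6 s = 74.3 days.

74 days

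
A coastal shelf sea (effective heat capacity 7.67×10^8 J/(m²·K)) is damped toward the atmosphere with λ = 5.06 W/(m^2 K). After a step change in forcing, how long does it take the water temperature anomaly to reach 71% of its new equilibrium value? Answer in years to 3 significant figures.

Areal heat capacity C = 7.67×10^8 J/(m²·K) (given).
τ = C / λ = 7.67×10^8 / 5.06 = 1.52×10^8 s.
Fraction reached: 1 − e^(−t/τ) = 0.71 ⇒ t = −τ ln(1 − 0.71) = τ × 1.24.
t = 1.88×10^8 s = 5.95 years.

5.95 years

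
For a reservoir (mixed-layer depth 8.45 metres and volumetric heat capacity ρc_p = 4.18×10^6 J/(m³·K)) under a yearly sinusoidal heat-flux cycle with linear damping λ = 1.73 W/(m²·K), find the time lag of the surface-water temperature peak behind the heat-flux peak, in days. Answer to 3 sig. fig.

77.2 days

Areal heat capacity C = ρc_p × D = 4.18×10^6 × 8.45 = 3.53×10^7 J/(m^2 K).
ω = 2π / 3.15×10^7 s = 1.99×10^-7 s⁻¹.
Phase lag φ = arctan(Cω/λ) = arctan(7.04/1.73) = 1.33 rad.
Time lag = φ / ω = 1.33 / 1.99×10^-7 = 6.67×10^6 s = 77.2 days.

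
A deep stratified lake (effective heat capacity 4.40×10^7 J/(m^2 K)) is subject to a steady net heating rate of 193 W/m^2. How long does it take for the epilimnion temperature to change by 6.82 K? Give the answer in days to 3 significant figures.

18.0 days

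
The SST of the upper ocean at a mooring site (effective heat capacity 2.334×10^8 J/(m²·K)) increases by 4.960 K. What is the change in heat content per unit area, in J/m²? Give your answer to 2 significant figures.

1.2×10^9

Areal heat capacity C = 2.334×10^8 J/(m²·K) (given).
ΔQ = C ΔT = 2.33×10^8 × 4.960 = 1.16×10^9 J/m².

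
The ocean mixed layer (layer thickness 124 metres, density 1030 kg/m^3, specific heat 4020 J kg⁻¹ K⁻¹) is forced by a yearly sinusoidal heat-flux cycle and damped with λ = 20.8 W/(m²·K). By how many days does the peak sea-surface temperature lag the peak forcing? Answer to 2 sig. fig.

Areal heat capacity C = ρ c_p D = 1030 × 4020 × 124 = 5.13×10^8 J/(m²·K).
ω = 2π / 3.15×10^7 s = 1.99×10^-7 s⁻¹.
Phase lag φ = arctan(Cω/λ) = arctan(102/20.8) = 1.37 rad.
Time lag = φ / ω = 1.37 / 1.99×10^-7 = 6.88×10^6 s = 79.6 days.

80 days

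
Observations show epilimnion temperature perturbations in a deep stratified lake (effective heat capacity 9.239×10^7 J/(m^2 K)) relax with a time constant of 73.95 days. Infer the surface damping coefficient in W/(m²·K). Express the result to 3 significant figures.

14.5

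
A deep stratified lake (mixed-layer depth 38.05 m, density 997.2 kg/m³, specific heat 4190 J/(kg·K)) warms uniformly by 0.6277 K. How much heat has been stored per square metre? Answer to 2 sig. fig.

1.0×10^8

Areal heat capacity C = ρ c_p D = 997.2 × 4190 × 38.05 = 1.59×10^8 J/(m²·K).
ΔQ = C ΔT = 1.59×10^8 × 0.6277 = 9.98×10^7 J/m².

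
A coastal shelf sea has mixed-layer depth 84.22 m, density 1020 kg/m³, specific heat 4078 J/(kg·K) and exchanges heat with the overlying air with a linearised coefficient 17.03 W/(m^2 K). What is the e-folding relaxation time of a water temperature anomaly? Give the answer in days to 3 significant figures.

238 days

Areal heat capacity C = ρ c_p D = 1020 × 4078 × 84.22 = 3.50×10^8 J/(m^2 K).
Relaxation time τ = C / λ = 3.50×10^8 / 17.03 = 2.06×10^7 s.
In days: 2.06×10^7 s / (86400 s/day) = 238 days.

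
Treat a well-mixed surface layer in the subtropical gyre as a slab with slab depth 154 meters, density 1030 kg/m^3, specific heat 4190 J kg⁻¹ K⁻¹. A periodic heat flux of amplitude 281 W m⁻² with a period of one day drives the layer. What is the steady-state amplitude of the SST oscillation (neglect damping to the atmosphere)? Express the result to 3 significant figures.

Areal heat capacity C = ρ c_p D = 1030 × 4190 × 154 = 6.65×10^8 J m⁻² K⁻¹.
Angular frequency ω = 2π / T = 2π / 86400 s = 7.27×10^-5 s⁻¹.
Cω = 6.65×10^8 × 7.27×10^-5 = 48300 W/(m²·K).
Amplitude A = F₀ / (Cω) = 281 / 48300 = 0.00581 K.

0.00581 K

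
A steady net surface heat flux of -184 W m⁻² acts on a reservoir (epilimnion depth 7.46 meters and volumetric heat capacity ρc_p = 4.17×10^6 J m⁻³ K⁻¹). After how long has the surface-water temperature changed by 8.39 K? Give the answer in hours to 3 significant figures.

394 hours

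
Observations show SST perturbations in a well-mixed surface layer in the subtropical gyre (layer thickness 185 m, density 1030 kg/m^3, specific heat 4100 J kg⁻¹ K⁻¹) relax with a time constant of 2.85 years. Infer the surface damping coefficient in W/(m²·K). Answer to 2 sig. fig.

8.7

Areal heat capacity C = ρ c_p D = 1030 × 4100 × 185 = 7.81×10^8 J/(m²·K).
τ = 2.85 years = 8.99×10^7 s.
λ = C / τ = 7.81×10^8 / 8.99×10^7 = 8.69 W/(m²·K).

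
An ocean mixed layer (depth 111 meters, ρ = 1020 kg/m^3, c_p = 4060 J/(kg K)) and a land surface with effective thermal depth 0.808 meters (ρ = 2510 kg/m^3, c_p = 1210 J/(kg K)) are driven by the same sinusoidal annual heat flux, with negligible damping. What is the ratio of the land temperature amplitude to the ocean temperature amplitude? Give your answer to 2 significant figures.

190

C_ocean = 1020 × 4060 × 111 = 4.60×10^8 J/(m²·K).
C_land = 2510 × 1210 × 0.808 = 2.45×10^6 J/(m²·K).
Undamped amplitude ∝ 1/C, so A_land/A_ocean = C_ocean/C_land = 187.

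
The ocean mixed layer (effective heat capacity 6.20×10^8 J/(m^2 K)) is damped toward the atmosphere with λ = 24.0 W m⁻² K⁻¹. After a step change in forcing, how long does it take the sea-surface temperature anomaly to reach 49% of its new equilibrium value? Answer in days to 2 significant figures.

200 days

Areal heat capacity C = 6.20×10^8 J/(m^2 K) (given).
τ = C / λ = 6.20×10^8 / 24.0 = 2.58×10^7 s.
Fraction reached: 1 − e^(−t/τ) = 0.49 ⇒ t = −τ ln(1 − 0.49) = τ × 0.673.
t = 1.74×10^7 s = 201 days.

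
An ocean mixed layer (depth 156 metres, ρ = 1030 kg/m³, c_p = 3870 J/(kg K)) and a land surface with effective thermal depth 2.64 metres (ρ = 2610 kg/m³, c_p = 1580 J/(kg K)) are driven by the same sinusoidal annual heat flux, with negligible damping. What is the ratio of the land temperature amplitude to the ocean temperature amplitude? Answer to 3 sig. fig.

57.1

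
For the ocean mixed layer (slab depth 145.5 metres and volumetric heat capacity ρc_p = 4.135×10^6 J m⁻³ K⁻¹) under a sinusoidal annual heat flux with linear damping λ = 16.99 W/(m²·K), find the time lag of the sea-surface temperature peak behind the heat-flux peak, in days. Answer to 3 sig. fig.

83.1 days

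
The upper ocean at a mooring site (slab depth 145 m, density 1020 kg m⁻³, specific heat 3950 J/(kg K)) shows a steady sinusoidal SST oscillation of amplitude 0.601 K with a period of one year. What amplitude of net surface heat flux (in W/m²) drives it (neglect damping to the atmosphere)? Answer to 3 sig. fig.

70.0

Areal heat capacity C = ρ c_p D = 1020 × 3950 × 145 = 5.84×10^8 J/(m²·K).
ω = 2π / 3.15×10^7 s = 1.99×10^-7 s⁻¹.
Cω = 5.84×10^8 × 1.99×10^-7 = 116 W/(m²·K).
F₀ = A × Cω = 0.601 × 116 = 70.0 W/m².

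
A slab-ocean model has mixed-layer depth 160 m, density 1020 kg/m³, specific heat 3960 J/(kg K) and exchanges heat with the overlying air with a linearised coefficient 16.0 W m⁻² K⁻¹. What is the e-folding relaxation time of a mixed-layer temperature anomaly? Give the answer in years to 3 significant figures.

Areal heat capacity C = ρ c_p D = 1020 × 3960 × 160 = 6.46×10^8 J/(m^2 K).
Relaxation time τ = C / λ = 6.46×10^8 / 16.0 = 4.04×10^7 s.
In years: 4.04×10^7 s / (3.156×10^7 s/year) = 1.28 years.

1.28 years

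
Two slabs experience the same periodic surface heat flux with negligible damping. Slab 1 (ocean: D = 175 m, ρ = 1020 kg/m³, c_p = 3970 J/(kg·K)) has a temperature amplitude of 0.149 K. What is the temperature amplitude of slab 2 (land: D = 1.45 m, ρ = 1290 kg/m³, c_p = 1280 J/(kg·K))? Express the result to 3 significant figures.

44.1 K

C_ocean = 7.09×10^8 J/(m²·K); C_land = 2.39×10^6 J/(m²·K).
A ∝ 1/C ⇒ A_land = A_ocean × C_ocean/C_land = 0.149 × 296 = 44.1 K.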